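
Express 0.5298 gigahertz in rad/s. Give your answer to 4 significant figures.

3.329 × 10^9 radians per second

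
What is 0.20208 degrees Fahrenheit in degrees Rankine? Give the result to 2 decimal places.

459.87 °R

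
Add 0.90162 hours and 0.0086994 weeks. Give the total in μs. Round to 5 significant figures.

8.5072 × 10^9 μs

0.90162 h = 3.24583 × 10^9 μs and 0.0086994 wk = 5.26140 × 10^9 μs.
3.24583 × 10^9 + 5.26140 × 10^9 ≈ 8.5072 × 10^9 μs.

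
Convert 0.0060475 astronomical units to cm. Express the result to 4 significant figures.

9.047e+10 centimeters

1 au = 1.49598e+13 cm.
0.0060475 × 1.49598e+13 ≈ 9.047e+10 cm.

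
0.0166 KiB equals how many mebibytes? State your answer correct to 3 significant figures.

1.62 × 10^-5 MiB

1 KiB = 0.0009765625 mebibytes.
Thus 0.0166 × 0.0009765625 ≈ 1.62 × 10^-5 MiB.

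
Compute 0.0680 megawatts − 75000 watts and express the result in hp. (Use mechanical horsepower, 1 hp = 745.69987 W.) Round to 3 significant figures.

-9.39 hp

0.0680 MW = 91.1895 hp and 75000 W = 100.577 hp.
91.1895 − 100.577 ≈ -9.39 hp.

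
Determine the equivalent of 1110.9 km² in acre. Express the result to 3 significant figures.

1 km² = 247.105 acres.
Thus 1110.9 × 247.105 ≈ 275000 acre.

275000 acres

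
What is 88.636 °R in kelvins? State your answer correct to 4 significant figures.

°R = K × 9/5.
Applying the formula gives 49.24 K.

49.24 kelvins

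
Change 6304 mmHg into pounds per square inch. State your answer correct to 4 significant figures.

121.9 psi

1 mmHg = 0.0193368 psi.
So 6304 × 0.0193368 ≈ 121.9 psi.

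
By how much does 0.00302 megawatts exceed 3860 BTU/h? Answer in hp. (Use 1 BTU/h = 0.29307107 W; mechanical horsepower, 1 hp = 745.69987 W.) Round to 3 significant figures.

2.53 hp

0.00302 MW = 4.04989 hp and 3860 BTU/h = 1.51704 hp.
4.04989 − 1.51704 ≈ 2.53 hp.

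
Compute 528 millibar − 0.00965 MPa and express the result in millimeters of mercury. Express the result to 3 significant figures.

324 millimeters of mercury

528 mbar = 396.033 mmHg and 0.00965 MPa = 72.3809 mmHg.
396.033 − 72.3809 ≈ 324 mmHg.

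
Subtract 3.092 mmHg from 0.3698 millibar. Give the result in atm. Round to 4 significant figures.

-0.003703 atm

0.3698 mbar = 0.000364964 atm and 3.092 mmHg = 0.00406842 atm.
0.000364964 − 0.00406842 ≈ -0.003703 atm.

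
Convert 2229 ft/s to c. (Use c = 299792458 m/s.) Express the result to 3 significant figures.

1 foot per second = 1.01670 × 10^-9 c.
2229 × 1.01670 × 10^-9 ≈ 2.27 × 10^-6 c.

2.27 × 10^-6 times the speed of light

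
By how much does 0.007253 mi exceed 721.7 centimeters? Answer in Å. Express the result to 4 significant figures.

4.456 × 10^10 angstroms

0.007253 mi = 1.16726 × 10^11 Å and 721.7 cm = 7.21700 × 10^10 Å.
1.16726 × 10^11 − 7.21700 × 10^10 ≈ 4.456 × 10^10 Å.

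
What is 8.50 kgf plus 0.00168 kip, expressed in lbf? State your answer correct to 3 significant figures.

20.4 pounds-force

8.50 kgf = 18.7393 lbf and 0.00168 kip = 1.68000 lbf.
18.7393 + 1.68000 ≈ 20.4 lbf.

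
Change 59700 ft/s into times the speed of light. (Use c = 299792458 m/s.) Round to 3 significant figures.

1 foot per second = 1.01670 × 10^-9 times the speed of light.
Thus 59700 × 1.01670 × 10^-9 ≈ 6.07 × 10^-5 c.

6.07 × 10^-5 c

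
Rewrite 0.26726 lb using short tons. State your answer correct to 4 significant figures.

1 pound = 0.000500000 short tons.
So 0.26726 × 0.000500000 ≈ 0.0001336 short ton.

0.0001336 short tons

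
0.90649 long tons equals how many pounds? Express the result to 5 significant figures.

1 long ton = 2240.00 lb.
Then 0.90649 × 2240.00 ≈ 2030.5 lb.

2030.5 lb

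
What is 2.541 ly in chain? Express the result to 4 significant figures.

1 light-year = 4.70290 × 10^14 chain.
2.541 × 4.70290 × 10^14 ≈ 1.195 × 10^15 chain.

1.195 × 10^15 chains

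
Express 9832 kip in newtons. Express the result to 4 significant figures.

1 kip = 4448.22 N.
So 9832 × 4448.22 ≈ 4.373e+7 N.

4.373e+7 newtons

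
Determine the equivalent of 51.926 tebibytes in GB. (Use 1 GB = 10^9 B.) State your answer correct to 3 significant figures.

57100 GB

1 tebibyte = 1099.51 GB.
Then 51.926 × 1099.51 ≈ 57100 GB.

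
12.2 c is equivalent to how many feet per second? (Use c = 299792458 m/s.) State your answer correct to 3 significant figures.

1 speed of light = 9.83571 × 10^8 ft/s.
12.2 × 9.83571 × 10^8 ≈ 1.20 × 10^10 ft/s.

1.20 × 10^10 feet per second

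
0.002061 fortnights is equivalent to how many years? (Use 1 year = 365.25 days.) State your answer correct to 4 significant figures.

7.900e-5 yr

1 fortnight = 0.0383299 yr.
So 0.002061 × 0.0383299 ≈ 7.900e-5 yr.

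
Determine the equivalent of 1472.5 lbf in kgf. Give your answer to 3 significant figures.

668 kgf

1 lbf = 0.453592 kgf.
Thus 1472.5 × 0.453592 ≈ 668 kgf.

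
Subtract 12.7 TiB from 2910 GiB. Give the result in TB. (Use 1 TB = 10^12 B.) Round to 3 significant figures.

-10.8 TB

2910 GiB = 3.12459 TB and 12.7 TiB = 13.9638 TB.
3.12459 − 13.9638 ≈ -10.8 TB.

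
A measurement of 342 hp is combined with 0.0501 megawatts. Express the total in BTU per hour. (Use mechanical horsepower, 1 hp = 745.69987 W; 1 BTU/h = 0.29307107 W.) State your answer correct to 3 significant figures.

342 hp = 870196 BTU/h and 0.0501 MW = 170948 BTU/h.
870196 + 170948 ≈ 1.04e+6 BTU/h.

1.04e+6 BTU per hour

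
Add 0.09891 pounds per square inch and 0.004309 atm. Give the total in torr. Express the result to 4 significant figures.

8.390 torr

0.09891 psi = 5.11512 torr and 0.004309 atm = 3.27484 torr.
5.11512 + 3.27484 ≈ 8.390 torr.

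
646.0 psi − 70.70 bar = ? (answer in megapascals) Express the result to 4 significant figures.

-2.616 MPa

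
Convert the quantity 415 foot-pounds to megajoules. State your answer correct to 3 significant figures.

0.000563 megajoules

1 ft·lbf = 1.35582e-6 megajoules.
Thus 415 × 1.35582e-6 ≈ 0.000563 MJ.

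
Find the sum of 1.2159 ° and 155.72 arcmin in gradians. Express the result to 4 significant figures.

1.2159 ° = 1.35100 grad and 155.72 arcmin = 2.88370 grad.
1.35100 + 2.88370 ≈ 4.235 grad.

4.235 grad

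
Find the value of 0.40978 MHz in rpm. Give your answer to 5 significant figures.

2.4587 × 10^7 rpm

1 megahertz = 6.00000 × 10^7 revolutions per minute.
Then 0.40978 × 6.00000 × 10^7 ≈ 2.4587 × 10^7 rpm.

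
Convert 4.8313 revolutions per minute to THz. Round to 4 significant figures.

8.052 × 10^-14 THz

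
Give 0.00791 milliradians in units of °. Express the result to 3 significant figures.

0.000453 °

1 milliradian = 0.0572958 °.
So 0.00791 × 0.0572958 ≈ 0.000453 °.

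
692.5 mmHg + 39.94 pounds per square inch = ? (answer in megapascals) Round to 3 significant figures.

0.368 MPa

692.5 mmHg = 0.0923258 MPa and 39.94 psi = 0.275377 MPa.
0.0923258 + 0.275377 ≈ 0.368 MPa.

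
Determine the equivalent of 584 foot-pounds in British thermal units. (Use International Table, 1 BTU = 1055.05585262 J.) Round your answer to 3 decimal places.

0.750 British thermal units

1 ft·lbf = 0.00128507 BTU.
Then 584 × 0.00128507 ≈ 0.750 BTU.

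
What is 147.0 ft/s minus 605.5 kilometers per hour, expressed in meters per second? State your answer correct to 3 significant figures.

-123 m/s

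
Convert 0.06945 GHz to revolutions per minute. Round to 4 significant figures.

4.167e+9 rpm

1 GHz = 6.00000e+10 rpm.
Thus 0.06945 × 6.00000e+10 ≈ 4.167e+9 rpm.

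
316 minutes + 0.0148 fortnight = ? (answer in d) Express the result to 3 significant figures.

316 min = 0.219444 d and 0.0148 fortnight = 0.207200 d.
0.219444 + 0.207200 ≈ 0.427 d.

0.427 days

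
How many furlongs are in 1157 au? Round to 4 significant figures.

1 au = 7.43646 × 10^8 furlongs.
1157 × 7.43646 × 10^8 ≈ 8.604 × 10^11 furlong.

8.604 × 10^11 furlongs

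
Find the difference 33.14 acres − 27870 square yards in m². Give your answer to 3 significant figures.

33.14 acre = 134113 m² and 27870 yd² = 23302.9 m².
134113 − 23302.9 ≈ 111000 m².

111000 square meters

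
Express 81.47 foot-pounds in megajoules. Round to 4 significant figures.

1 foot-pound = 1.35582e-6 MJ.
Thus 81.47 × 1.35582e-6 ≈ 0.0001105 MJ.

0.0001105 MJ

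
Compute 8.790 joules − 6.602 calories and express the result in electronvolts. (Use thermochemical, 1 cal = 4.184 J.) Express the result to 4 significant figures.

-1.175e+20 eV

8.790 J = 5.48629e+19 eV and 6.602 cal = 1.72408e+20 eV.
5.48629e+19 − 1.72408e+20 ≈ -1.175e+20 eV.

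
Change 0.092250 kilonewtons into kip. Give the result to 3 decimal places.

0.021 kip

1 kN = 0.224809 kip.
Thus 0.092250 × 0.224809 ≈ 0.021 kip.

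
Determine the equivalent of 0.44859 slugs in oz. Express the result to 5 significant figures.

1 slug = 514.785 ounces.
So 0.44859 × 514.785 ≈ 230.93 oz.

230.93 ounces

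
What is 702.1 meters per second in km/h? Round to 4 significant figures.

2528 km/h

1 meter per second = 3.60000 km/h.
So 702.1 × 3.60000 ≈ 2528 km/h.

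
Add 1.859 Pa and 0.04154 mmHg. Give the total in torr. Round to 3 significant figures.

1.859 Pa = 0.0139436 torr and 0.04154 mmHg = 0.0415400 torr.
0.0139436 + 0.0415400 ≈ 0.0555 torr.

0.0555 torr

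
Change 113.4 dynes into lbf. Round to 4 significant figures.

0.0002549 lbf

1 dyne = 2.24809 × 10^-6 pounds-force.
So 113.4 × 2.24809 × 10^-6 ≈ 0.0002549 lbf.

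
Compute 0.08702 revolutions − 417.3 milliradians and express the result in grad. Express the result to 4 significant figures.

8.242 grad

0.08702 rev = 34.8080 grad and 417.3 mrad = 26.5661 grad.
34.8080 − 26.5661 ≈ 8.242 grad.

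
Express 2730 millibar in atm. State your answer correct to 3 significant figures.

2.69 atmospheres

1 mbar = 0.000986923 atm.
Thus 2730 × 0.000986923 ≈ 2.69 atm.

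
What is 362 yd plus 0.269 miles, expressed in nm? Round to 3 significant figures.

7.64 × 10^11 nanometers

362 yd = 3.31013 × 10^11 nm and 0.269 mi = 4.32914 × 10^11 nm.
3.31013 × 10^11 + 4.32914 × 10^11 ≈ 7.64 × 10^11 nm.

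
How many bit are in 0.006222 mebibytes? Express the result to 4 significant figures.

1 mebibyte = 8.38861e+6 bit.
0.006222 × 8.38861e+6 ≈ 52190 bit.

52190 bit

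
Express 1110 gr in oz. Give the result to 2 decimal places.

2.54 oz

1 gr = 0.00228571 ounces.
1110 × 0.00228571 ≈ 2.54 oz.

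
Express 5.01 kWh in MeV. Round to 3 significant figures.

1 kWh = 2.24694 × 10^19 megaelectronvolts.
So 5.01 × 2.24694 × 10^19 ≈ 1.13 × 10^20 MeV.

1.13 × 10^20 megaelectronvolts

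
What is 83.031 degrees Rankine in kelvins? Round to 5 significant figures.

°R = K × 9/5.
Applying the formula gives 46.128 K.

46.128 kelvins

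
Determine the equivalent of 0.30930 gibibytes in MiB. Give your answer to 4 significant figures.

316.7 mebibytes

1 GiB = 1024.00 mebibytes.
0.30930 × 1024.00 ≈ 316.7 MiB.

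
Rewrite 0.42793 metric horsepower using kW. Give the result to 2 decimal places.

0.31 kW

1 metric horsepower = 0.735499 kW.
So 0.42793 × 0.735499 ≈ 0.31 kW.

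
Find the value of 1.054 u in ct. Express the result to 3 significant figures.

8.75 × 10^-24 ct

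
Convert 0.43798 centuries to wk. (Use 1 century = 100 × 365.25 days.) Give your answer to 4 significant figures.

2285 wk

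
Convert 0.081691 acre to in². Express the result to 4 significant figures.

512400 in²

1 acre = 6.27264e+6 square inches.
Then 0.081691 × 6.27264e+6 ≈ 512400 in².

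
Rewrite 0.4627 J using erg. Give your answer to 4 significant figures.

4.627 × 10^6 erg

1 joule = 1.00000 × 10^7 erg.
So 0.4627 × 1.00000 × 10^7 ≈ 4.627 × 10^6 erg.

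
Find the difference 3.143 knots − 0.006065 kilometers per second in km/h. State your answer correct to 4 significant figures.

3.143 kn = 5.82084 km/h and 0.006065 km/s = 21.8340 km/h.
5.82084 − 21.8340 ≈ -16.01 km/h.

-16.01 km/h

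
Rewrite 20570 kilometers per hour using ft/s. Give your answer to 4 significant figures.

18750 feet per second

1 kilometer per hour = 0.911344 ft/s.
20570 × 0.911344 ≈ 18750 ft/s.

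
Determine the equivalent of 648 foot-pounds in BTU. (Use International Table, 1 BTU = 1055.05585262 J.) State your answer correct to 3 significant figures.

1 ft·lbf = 0.00128507 British thermal units.
648 × 0.00128507 ≈ 0.833 BTU.

0.833 BTU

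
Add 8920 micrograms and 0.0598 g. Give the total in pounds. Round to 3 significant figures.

8920 μg = 1.96652 × 10^-5 lb and 0.0598 g = 0.000131836 lb.
1.96652 × 10^-5 + 0.000131836 ≈ 0.000152 lb.

0.000152 pounds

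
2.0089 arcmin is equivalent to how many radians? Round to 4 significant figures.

0.0005844 rad

1 arcmin = 0.000290888 radians.
Thus 2.0089 × 0.000290888 ≈ 0.0005844 rad.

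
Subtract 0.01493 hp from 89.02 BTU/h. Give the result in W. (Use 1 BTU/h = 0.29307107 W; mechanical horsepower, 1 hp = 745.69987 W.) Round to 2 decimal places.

14.96 watts

89.02 BTU/h = 26.0892 W and 0.01493 hp = 11.1333 W.
26.0892 − 11.1333 ≈ 14.96 W.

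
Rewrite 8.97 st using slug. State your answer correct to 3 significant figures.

1 st = 0.435133 slug.
8.97 × 0.435133 ≈ 3.90 slug.

3.90 slugs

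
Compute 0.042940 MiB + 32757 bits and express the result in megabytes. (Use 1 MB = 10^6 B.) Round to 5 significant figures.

0.042940 MiB = 0.04502585 MB and 32757 bit = 0.004094625 MB.
0.04502585 + 0.004094625 ≈ 0.049120 MB.

0.049120 MB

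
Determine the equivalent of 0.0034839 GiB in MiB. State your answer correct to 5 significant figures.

1 gibibyte = 1024.00 mebibytes.
Thus 0.0034839 × 1024.00 ≈ 3.5675 MiB.

3.5675 MiB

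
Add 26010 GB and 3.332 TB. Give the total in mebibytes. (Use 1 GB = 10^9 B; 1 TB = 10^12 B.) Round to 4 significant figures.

2.798 × 10^7 MiB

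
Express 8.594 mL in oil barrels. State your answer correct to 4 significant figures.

5.405e-5 oil barrels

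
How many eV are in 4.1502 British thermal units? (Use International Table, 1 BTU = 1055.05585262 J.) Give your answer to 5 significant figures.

1 BTU = 6.58514 × 10^21 electronvolts.
Thus 4.1502 × 6.58514 × 10^21 ≈ 2.7330 × 10^22 eV.

2.7330 × 10^22 eV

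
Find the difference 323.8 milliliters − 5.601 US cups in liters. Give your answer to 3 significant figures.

323.8 mL = 0.323800 L and 5.601 US cup = 1.32513 L.
0.323800 − 1.32513 ≈ -1.00 L.

-1.00 L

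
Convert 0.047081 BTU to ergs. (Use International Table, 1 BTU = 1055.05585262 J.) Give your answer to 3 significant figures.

1 BTU = 1.05506e+10 erg.
So 0.047081 × 1.05506e+10 ≈ 4.97e+8 erg.

4.97e+8 ergs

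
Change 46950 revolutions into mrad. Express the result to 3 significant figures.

1 rev = 6283.19 mrad.
46950 × 6283.19 ≈ 2.95e+8 mrad.

2.95e+8 mrad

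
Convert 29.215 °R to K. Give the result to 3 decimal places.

16.231 kelvins

°R = K × 9/5.
Applying the formula gives 16.231 K.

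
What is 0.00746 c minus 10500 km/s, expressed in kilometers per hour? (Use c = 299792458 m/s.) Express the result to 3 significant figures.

0.00746 c = 8.05123e+6 km/h and 10500 km/s = 3.78000e+7 km/h.
8.05123e+6 − 3.78000e+7 ≈ -2.97e+7 km/h.

-2.97e+7 kilometers per hour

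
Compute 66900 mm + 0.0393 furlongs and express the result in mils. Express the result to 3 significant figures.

2.95e+6 mils

66900 mm = 2.63386e+6 mil and 0.0393 furlong = 311256 mil.
2.63386e+6 + 311256 ≈ 2.95e+6 mil.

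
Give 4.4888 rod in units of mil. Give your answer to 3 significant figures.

889000 mil

1 rod = 198000 mil.
Thus 4.4888 × 198000 ≈ 889000 mil.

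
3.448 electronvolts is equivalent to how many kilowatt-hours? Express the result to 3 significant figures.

1.53 × 10^-25 kilowatt-hours

1 electronvolt = 4.45049 × 10^-26 kWh.
Then 3.448 × 4.45049 × 10^-26 ≈ 1.53 × 10^-25 kWh.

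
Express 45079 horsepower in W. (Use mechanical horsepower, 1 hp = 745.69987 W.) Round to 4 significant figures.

1 horsepower = 745.700 watts.
45079 × 745.700 ≈ 3.362 × 10^7 W.

3.362 × 10^7 watts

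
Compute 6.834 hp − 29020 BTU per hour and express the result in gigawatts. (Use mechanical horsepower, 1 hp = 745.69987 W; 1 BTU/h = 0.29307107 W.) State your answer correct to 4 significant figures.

-3.409e-6 gigawatts

6.834 hp = 5.09611e-6 GW and 29020 BTU/h = 8.50492e-6 GW.
5.09611e-6 − 8.50492e-6 ≈ -3.409e-6 GW.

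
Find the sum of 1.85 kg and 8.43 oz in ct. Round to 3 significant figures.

1.85 kg = 9250.00 ct and 8.43 oz = 1194.93 ct.
9250.00 + 1194.93 ≈ 10400 ct.

10400 ct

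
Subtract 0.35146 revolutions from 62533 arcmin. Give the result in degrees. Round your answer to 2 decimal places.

915.69 °

62533 arcmin = 1042.22 ° and 0.35146 rev = 126.526 °.
1042.22 − 126.526 ≈ 915.69 °.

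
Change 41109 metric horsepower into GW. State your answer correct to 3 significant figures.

1 PS = 7.35499e-7 gigawatts.
Then 41109 × 7.35499e-7 ≈ 0.0302 GW.

0.0302 GW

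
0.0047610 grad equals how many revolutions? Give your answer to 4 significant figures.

1.190 × 10^-5 revolutions

1 grad = 0.00250000 revolutions.
0.0047610 × 0.00250000 ≈ 1.190 × 10^-5 rev.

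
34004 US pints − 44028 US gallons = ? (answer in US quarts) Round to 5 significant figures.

34004 US pt = 17002.0 US qt and 44028 US gal = 176112 US qt.
17002.0 − 176112 ≈ -159110 US qt.

-159110 US qt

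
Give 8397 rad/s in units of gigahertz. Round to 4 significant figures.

1.336e-6 GHz

1 rad/s = 1.59155e-10 GHz.
8397 × 1.59155e-10 ≈ 1.336e-6 GHz.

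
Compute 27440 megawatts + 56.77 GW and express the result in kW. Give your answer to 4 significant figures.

8.421e+7 kW

27440 MW = 2.74400e+7 kW and 56.77 GW = 5.67700e+7 kW.
2.74400e+7 + 5.67700e+7 ≈ 8.421e+7 kW.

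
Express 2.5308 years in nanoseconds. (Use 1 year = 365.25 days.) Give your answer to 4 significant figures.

1 year = 3.15576 × 10^16 ns.
Then 2.5308 × 3.15576 × 10^16 ≈ 7.987 × 10^16 ns.

7.987 × 10^16 nanoseconds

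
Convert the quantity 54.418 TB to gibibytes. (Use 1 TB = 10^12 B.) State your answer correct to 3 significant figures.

50700 GiB

1 terabyte = 931.323 GiB.
Then 54.418 × 931.323 ≈ 50700 GiB.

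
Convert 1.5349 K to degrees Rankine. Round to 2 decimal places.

2.76 °R

°R = K × 9/5.
Applying the formula gives 2.76 °R.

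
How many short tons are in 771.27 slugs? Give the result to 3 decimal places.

1 slug = 0.0160870 short ton.
So 771.27 × 0.0160870 ≈ 12.407 short ton.

12.407 short ton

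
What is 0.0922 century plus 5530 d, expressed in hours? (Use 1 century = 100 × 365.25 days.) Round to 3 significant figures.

214000 h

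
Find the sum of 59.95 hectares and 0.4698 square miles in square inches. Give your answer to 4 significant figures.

59.95 ha = 9.29227 × 10^8 in² and 0.4698 mi² = 1.88601 × 10^9 in².
9.29227 × 10^8 + 1.88601 × 10^9 ≈ 2.815 × 10^9 in².

2.815 × 10^9 in²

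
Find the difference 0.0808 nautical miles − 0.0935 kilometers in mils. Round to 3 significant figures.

0.0808 nmi = 5.89140 × 10^6 mil and 0.0935 km = 3.68110 × 10^6 mil.
5.89140 × 10^6 − 3.68110 × 10^6 ≈ 2.21 × 10^6 mil.

2.21 × 10^6 mil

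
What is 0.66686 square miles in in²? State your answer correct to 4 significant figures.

2.677e+9 square inches

1 mi² = 4.01449e+9 in².
Thus 0.66686 × 4.01449e+9 ≈ 2.677e+9 in².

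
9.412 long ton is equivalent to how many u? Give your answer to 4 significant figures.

5.759 × 10^30 atomic mass units

1 long ton = 6.11878 × 10^29 u.
Then 9.412 × 6.11878 × 10^29 ≈ 5.759 × 10^30 u.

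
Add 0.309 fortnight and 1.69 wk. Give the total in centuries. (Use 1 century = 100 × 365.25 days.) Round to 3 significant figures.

0.000442 centuries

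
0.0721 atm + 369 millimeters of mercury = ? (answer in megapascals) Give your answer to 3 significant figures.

0.0565 MPa

0.0721 atm = 0.00730553 MPa and 369 mmHg = 0.0491960 MPa.
0.00730553 + 0.0491960 ≈ 0.0565 MPa.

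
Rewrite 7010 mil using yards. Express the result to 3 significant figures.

0.195 yd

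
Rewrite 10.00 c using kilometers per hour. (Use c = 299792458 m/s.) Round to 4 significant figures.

1.079e+10 kilometers per hour

1 c = 1.07925e+9 km/h.
Thus 10.00 × 1.07925e+9 ≈ 1.079e+10 km/h.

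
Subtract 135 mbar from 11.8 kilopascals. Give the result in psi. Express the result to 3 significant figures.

-0.247 pounds per square inch

11.8 kPa = 1.71145 psi and 135 mbar = 1.95801 psi.
1.71145 − 1.95801 ≈ -0.247 psi.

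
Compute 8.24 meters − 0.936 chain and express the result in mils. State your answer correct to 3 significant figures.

-417000 mil

8.24 m = 324409 mil and 0.936 chain = 741312 mil.
324409 − 741312 ≈ -417000 mil.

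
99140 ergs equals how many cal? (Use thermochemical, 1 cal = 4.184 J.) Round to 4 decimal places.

1 erg = 2.39006 × 10^-8 calories.
Thus 99140 × 2.39006 × 10^-8 ≈ 0.0024 cal.

0.0024 cal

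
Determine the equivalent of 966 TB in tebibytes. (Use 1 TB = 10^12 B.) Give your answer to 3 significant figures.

879 tebibytes

1 terabyte = 0.909495 tebibytes.
So 966 × 0.909495 ≈ 879 TiB.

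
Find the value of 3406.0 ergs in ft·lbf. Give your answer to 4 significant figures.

1 erg = 7.37562e-8 ft·lbf.
Thus 3406.0 × 7.37562e-8 ≈ 0.0002512 ft·lbf.

0.0002512 ft·lbf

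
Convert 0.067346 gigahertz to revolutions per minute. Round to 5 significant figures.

4.0408 × 10^9 revolutions per minute

1 gigahertz = 6.00000 × 10^10 rpm.
Then 0.067346 × 6.00000 × 10^10 ≈ 4.0408 × 10^9 rpm.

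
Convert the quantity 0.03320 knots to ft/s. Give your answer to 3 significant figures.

1 knot = 1.68781 ft/s.
Thus 0.03320 × 1.68781 ≈ 0.0560 ft/s.

0.0560 feet per second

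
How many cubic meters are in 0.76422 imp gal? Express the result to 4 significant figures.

0.003474 m³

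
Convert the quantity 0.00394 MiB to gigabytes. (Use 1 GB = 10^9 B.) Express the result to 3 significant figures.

1 MiB = 0.00104858 GB.
0.00394 × 0.00104858 ≈ 4.13 × 10^-6 GB.

4.13 × 10^-6 gigabytes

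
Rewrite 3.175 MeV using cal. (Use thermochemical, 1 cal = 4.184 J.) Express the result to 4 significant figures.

1.216 × 10^-13 cal

1 megaelectronvolt = 3.82929 × 10^-14 cal.
Thus 3.175 × 3.82929 × 10^-14 ≈ 1.216 × 10^-13 cal.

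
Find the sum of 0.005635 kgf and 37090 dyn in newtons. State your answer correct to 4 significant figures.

0.4262 newtons

0.005635 kgf = 0.0552605 N and 37090 dyn = 0.370900 N.
0.0552605 + 0.370900 ≈ 0.4262 N.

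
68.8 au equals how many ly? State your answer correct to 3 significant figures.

0.00109 light-years

1 astronomical unit = 1.58125 × 10^-5 ly.
Thus 68.8 × 1.58125 × 10^-5 ≈ 0.00109 ly.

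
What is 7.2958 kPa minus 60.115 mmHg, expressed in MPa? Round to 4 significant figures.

-0.0007189 MPa

7.2958 kPa = 0.00729580 MPa and 60.115 mmHg = 0.00801468 MPa.
0.00729580 − 0.00801468 ≈ -0.0007189 MPa.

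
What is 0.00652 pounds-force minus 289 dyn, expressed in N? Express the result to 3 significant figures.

0.00652 lbf = 0.0290024 N and 289 dyn = 0.00289000 N.
0.0290024 − 0.00289000 ≈ 0.0261 N.

0.0261 newtons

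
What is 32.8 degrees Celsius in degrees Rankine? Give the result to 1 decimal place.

550.7 °R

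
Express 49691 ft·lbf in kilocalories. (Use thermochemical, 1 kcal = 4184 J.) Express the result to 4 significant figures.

1 ft·lbf = 0.000324048 kcal.
49691 × 0.000324048 ≈ 16.10 kcal.

16.10 kcal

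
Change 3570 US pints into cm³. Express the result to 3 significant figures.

1 US pt = 473.176 cm³.
So 3570 × 473.176 ≈ 1.69e+6 cm³.

1.69e+6 cm³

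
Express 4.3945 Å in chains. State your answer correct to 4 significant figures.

2.184e-11 chain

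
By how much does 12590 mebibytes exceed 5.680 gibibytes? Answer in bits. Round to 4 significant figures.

5.682 × 10^10 bit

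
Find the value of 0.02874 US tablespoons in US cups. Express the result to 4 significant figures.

1 US tbsp = 0.0625000 US cups.
Thus 0.02874 × 0.0625000 ≈ 0.001796 US cup.

0.001796 US cup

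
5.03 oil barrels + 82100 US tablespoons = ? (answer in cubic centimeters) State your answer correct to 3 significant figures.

2.01e+6 cubic centimeters

5.03 bbl = 799706 cm³ and 82100 US tbsp = 1.21399e+6 cm³.
799706 + 1.21399e+6 ≈ 2.01e+6 cm³.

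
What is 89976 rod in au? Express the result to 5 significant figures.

3.0248 × 10^-6 astronomical units

1 rod = 3.36181 × 10^-11 au.
Thus 89976 × 3.36181 × 10^-11 ≈ 3.0248 × 10^-6 au.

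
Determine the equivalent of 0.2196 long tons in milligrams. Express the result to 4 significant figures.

2.231e+8 milligrams

1 long ton = 1.01605e+9 milligrams.
0.2196 × 1.01605e+9 ≈ 2.231e+8 mg.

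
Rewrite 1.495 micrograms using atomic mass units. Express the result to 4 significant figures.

1 microgram = 6.02214 × 10^17 atomic mass units.
Thus 1.495 × 6.02214 × 10^17 ≈ 9.003 × 10^17 u.

9.003 × 10^17 atomic mass units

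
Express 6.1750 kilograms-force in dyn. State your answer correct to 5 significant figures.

1 kilogram-force = 980665 dynes.
Thus 6.1750 × 980665 ≈ 6.0556 × 10^6 dyn.

6.0556 × 10^6 dyn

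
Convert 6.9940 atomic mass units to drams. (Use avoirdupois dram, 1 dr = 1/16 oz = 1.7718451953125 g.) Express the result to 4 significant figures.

1 u = 9.37181 × 10^-25 dr.
So 6.9940 × 9.37181 × 10^-25 ≈ 6.555 × 10^-24 dr.

6.555 × 10^-24 dr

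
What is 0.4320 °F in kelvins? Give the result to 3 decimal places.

255.612 kelvins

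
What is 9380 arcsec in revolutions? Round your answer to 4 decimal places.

1 arcsec = 7.71605 × 10^-7 revolutions.
9380 × 7.71605 × 10^-7 ≈ 0.0072 rev.

0.0072 rev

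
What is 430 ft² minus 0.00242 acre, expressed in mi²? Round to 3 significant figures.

430 ft² = 1.54241 × 10^-5 mi² and 0.00242 acre = 3.78125 × 10^-6 mi².
1.54241 × 10^-5 − 3.78125 × 10^-6 ≈ 1.16 × 10^-5 mi².

1.16 × 10^-5 mi²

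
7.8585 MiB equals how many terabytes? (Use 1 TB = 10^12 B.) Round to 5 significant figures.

1 mebibyte = 1.048576 × 10^-6 TB.
Then 7.8585 × 1.048576 × 10^-6 ≈ 8.2402 × 10^-6 TB.

8.2402 × 10^-6 terabytes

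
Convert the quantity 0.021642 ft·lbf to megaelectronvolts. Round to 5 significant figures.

1.8314 × 10^11 MeV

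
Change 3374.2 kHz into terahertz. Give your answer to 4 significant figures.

3.374 × 10^-6 THz

1 kHz = 1.00000 × 10^-9 THz.
3374.2 × 1.00000 × 10^-9 ≈ 3.374 × 10^-6 THz.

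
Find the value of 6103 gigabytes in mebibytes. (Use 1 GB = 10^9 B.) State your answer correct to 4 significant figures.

1 gigabyte = 953.674 MiB.
6103 × 953.674 ≈ 5.820e+6 MiB.

5.820e+6 mebibytes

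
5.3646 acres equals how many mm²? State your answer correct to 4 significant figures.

1 acre = 4.04686 × 10^9 mm².
5.3646 × 4.04686 × 10^9 ≈ 2.171 × 10^10 mm².

2.171 × 10^10 square millimeters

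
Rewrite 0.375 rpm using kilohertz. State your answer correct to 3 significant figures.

6.25 × 10^-6 kHz

1 rpm = 1.66667 × 10^-5 kHz.
Then 0.375 × 1.66667 × 10^-5 ≈ 6.25 × 10^-6 kHz.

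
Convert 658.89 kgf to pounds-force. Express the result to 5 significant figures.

1 kgf = 2.20462 lbf.
658.89 × 2.20462 ≈ 1452.6 lbf.

1452.6 lbf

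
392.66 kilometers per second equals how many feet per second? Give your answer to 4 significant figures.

1 km/s = 3280.84 ft/s.
Thus 392.66 × 3280.84 ≈ 1.288 × 10^6 ft/s.

1.288 × 10^6 ft/s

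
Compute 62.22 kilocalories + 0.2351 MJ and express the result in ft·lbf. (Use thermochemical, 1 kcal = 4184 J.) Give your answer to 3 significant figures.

365000 ft·lbf

62.22 kcal = 192008 ft·lbf and 0.2351 MJ = 173401 ft·lbf.
192008 + 173401 ≈ 365000 ft·lbf.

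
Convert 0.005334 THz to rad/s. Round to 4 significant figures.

3.351e+10 radians per second

1 terahertz = 6.28319e+12 radians per second.
0.005334 × 6.28319e+12 ≈ 3.351e+10 rad/s.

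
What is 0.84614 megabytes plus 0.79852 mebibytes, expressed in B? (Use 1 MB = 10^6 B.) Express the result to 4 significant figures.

1.683e+6 bytes

0.84614 MB = 846140 B and 0.79852 MiB = 837309 B.
846140 + 837309 ≈ 1.683e+6 B.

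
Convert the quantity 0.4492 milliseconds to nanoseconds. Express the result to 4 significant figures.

449200 ns

1 ms = 1.00000 × 10^6 ns.
0.4492 × 1.00000 × 10^6 ≈ 449200 ns.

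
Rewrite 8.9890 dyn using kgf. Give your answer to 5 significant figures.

1 dyn = 1.019716e-6 kilograms-force.
So 8.9890 × 1.019716e-6 ≈ 9.1662e-6 kgf.

9.1662e-6 kgf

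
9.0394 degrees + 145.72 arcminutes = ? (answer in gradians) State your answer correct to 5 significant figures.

12.742 grad

9.0394 ° = 10.0438 grad and 145.72 arcmin = 2.69852 grad.
10.0438 + 2.69852 ≈ 12.742 grad.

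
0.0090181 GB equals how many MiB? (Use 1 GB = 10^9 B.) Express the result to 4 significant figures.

8.600 MiB

1 GB = 953.674 mebibytes.
So 0.0090181 × 953.674 ≈ 8.600 MiB.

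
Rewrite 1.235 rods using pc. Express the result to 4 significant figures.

1 rod = 1.62985 × 10^-16 parsecs.
So 1.235 × 1.62985 × 10^-16 ≈ 2.013 × 10^-16 pc.

2.013 × 10^-16 pc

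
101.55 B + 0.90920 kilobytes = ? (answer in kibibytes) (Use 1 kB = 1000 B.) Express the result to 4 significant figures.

101.55 B = 0.0991699 KiB and 0.90920 kB = 0.887891 KiB.
0.0991699 + 0.887891 ≈ 0.9871 KiB.

0.9871 kibibytes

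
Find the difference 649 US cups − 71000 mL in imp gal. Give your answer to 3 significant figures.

649 US cup = 33.7753 imp gal and 71000 mL = 15.6178 imp gal.
33.7753 − 15.6178 ≈ 18.2 imp gal.

18.2 imp gal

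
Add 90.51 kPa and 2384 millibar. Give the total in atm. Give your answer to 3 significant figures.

3.25 atmospheres

90.51 kPa = 0.893264 atm and 2384 mbar = 2.35283 atm.
0.893264 + 2.35283 ≈ 3.25 atm.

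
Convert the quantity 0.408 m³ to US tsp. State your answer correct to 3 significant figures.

82800 US tsp

1 m³ = 202884 US teaspoons.
So 0.408 × 202884 ≈ 82800 US tsp.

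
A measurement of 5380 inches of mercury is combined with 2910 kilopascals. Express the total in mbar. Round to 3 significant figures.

211000 millibar

5380 inHg = 182188 mbar and 2910 kPa = 29100.0 mbar.
182188 + 29100.0 ≈ 211000 mbar.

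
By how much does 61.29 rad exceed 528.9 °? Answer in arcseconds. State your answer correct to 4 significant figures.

61.29 rad = 1.26420e+7 arcsec and 528.9 ° = 1.90404e+6 arcsec.
1.26420e+7 − 1.90404e+6 ≈ 1.074e+7 arcsec.

1.074e+7 arcsec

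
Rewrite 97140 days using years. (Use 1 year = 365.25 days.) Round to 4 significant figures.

1 d = 0.00273785 yr.
Then 97140 × 0.00273785 ≈ 266.0 yr.

266.0 yr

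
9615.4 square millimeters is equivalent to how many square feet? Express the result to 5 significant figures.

1 square millimeter = 1.07639e-5 square feet.
So 9615.4 × 1.07639e-5 ≈ 0.10350 ft².

0.10350 square feet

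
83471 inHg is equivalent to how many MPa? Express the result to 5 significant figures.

282.67 MPa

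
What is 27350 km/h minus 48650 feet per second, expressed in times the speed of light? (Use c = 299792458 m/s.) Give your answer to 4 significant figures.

-2.412e-5 c

27350 km/h = 2.53416e-5 c and 48650 ft/s = 4.94626e-5 c.
2.53416e-5 − 4.94626e-5 ≈ -2.412e-5 c.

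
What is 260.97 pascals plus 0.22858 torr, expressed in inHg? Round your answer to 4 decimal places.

260.97 Pa = 0.0770644 inHg and 0.22858 torr = 0.00899921 inHg.
0.0770644 + 0.00899921 ≈ 0.0861 inHg.

0.0861 inches of mercury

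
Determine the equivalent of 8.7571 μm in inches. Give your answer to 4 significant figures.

1 μm = 3.93701e-5 inches.
So 8.7571 × 3.93701e-5 ≈ 0.0003448 in.

0.0003448 inches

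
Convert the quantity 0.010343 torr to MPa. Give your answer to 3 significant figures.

1.38e-6 MPa

1 torr = 0.000133322 megapascals.
Thus 0.010343 × 0.000133322 ≈ 1.38e-6 MPa.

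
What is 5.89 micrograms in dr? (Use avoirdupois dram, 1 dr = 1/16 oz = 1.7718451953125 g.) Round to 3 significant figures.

3.32 × 10^-6 dr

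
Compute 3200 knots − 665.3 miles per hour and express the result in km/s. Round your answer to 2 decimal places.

1.35 kilometers per second

3200 kn = 1.64622 km/s and 665.3 mph = 0.297416 km/s.
1.64622 − 0.297416 ≈ 1.35 km/s.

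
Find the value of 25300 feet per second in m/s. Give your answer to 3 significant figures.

7710 m/s

1 ft/s = 0.304800 meters per second.
Thus 25300 × 0.304800 ≈ 7710 m/s.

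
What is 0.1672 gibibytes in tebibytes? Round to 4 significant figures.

0.0001633 TiB

1 GiB = 0.0009765625 TiB.
Thus 0.1672 × 0.0009765625 ≈ 0.0001633 TiB.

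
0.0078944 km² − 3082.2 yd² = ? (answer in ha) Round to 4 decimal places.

0.5317 hectares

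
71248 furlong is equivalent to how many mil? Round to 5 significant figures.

1 furlong = 7.92000 × 10^6 mil.
So 71248 × 7.92000 × 10^6 ≈ 5.6428 × 10^11 mil.

5.6428 × 10^11 mils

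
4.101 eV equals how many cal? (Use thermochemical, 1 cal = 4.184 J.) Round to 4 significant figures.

1.570e-19 calories

1 electronvolt = 3.82929e-20 cal.
Then 4.101 × 3.82929e-20 ≈ 1.570e-19 cal.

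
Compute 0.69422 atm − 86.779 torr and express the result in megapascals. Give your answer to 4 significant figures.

0.69422 atm = 0.0703418 MPa and 86.779 torr = 0.0115696 MPa.
0.0703418 − 0.0115696 ≈ 0.05877 MPa.

0.05877 megapascals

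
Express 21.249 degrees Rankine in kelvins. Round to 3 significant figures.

°R = K × 9/5.
Applying the formula gives 11.8 K.

11.8 K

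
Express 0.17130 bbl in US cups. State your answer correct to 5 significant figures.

115.11 US cup

1 oil barrel = 672.000 US cup.
0.17130 × 672.000 ≈ 115.11 US cup.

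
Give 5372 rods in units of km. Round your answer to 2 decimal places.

27.02 km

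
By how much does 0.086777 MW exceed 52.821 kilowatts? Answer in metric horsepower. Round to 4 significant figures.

0.086777 MW = 117.984 PS and 52.821 kW = 71.8166 PS.
117.984 − 71.8166 ≈ 46.17 PS.

46.17 PS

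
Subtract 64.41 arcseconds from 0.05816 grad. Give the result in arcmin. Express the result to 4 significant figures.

2.067 arcminutes

0.05816 grad = 3.14064 arcmin and 64.41 arcsec = 1.07350 arcmin.
3.14064 − 1.07350 ≈ 2.067 arcmin.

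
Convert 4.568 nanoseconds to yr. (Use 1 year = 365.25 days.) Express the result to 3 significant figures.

1.45 × 10^-16 yr

1 nanosecond = 3.16881 × 10^-17 yr.
4.568 × 3.16881 × 10^-17 ≈ 1.45 × 10^-16 yr.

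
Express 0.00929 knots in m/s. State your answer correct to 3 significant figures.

1 kn = 0.514444 m/s.
Thus 0.00929 × 0.514444 ≈ 0.00478 m/s.

0.00478 m/s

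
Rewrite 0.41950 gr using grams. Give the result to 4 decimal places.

0.0272 grams

1 gr = 0.0647989 g.
Then 0.41950 × 0.0647989 ≈ 0.0272 g.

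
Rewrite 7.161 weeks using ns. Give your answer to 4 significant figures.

4.331 × 10^15 nanoseconds

1 wk = 6.04800 × 10^14 nanoseconds.
So 7.161 × 6.04800 × 10^14 ≈ 4.331 × 10^15 ns.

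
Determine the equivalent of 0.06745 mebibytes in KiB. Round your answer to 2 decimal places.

69.07 kibibytes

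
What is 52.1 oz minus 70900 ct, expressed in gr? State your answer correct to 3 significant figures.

-196000 gr

52.1 oz = 22793.75 gr and 70900 ct = 218830.8 gr.
22793.75 − 218830.8 ≈ -196000 gr.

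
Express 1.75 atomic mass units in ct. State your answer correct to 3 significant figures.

1.45e-23 ct

1 u = 8.30270e-24 ct.
Thus 1.75 × 8.30270e-24 ≈ 1.45e-23 ct.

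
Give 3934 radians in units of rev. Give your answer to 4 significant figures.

626.1 revolutions

1 radian = 0.159155 rev.
So 3934 × 0.159155 ≈ 626.1 rev.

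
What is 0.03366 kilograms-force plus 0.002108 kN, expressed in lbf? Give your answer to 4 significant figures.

0.5481 pounds-force

0.03366 kgf = 0.0742076 lbf and 0.002108 kN = 0.473897 lbf.
0.0742076 + 0.473897 ≈ 0.5481 lbf.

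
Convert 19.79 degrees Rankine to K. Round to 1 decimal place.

11.0 kelvins

°R = K × 9/5.
Applying the formula gives 11.0 K.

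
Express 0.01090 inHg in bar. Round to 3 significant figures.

0.000369 bar

1 inch of mercury = 0.0338639 bar.
Then 0.01090 × 0.0338639 ≈ 0.000369 bar.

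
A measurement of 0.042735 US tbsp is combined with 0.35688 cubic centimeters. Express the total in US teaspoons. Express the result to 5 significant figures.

0.20061 US teaspoons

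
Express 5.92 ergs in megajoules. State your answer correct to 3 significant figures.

1 erg = 1.00000e-13 MJ.
Then 5.92 × 1.00000e-13 ≈ 5.92e-13 MJ.

5.92e-13 megajoules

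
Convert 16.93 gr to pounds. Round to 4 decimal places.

1 gr = 0.000142857 lb.
Then 16.93 × 0.000142857 ≈ 0.0024 lb.

0.0024 lb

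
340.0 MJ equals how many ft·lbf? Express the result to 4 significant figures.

2.508e+8 foot-pounds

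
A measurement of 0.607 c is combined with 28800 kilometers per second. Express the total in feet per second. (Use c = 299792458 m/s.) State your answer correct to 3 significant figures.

6.92 × 10^8 ft/s

0.607 c = 5.97028 × 10^8 ft/s and 28800 km/s = 9.44882 × 10^7 ft/s.
5.97028 × 10^8 + 9.44882 × 10^7 ≈ 6.92 × 10^8 ft/s.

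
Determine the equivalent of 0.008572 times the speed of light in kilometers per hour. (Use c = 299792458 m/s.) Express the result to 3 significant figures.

9.25e+6 kilometers per hour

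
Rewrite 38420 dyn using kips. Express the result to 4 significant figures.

8.637e-5 kips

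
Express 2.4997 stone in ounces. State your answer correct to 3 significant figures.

560 oz

1 st = 224.000 oz.
So 2.4997 × 224.000 ≈ 560 oz.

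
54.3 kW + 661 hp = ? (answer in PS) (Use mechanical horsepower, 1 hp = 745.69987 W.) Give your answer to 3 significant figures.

744 PS

54.3 kW = 73.8275 PS and 661 hp = 670.168 PS.
73.8275 + 670.168 ≈ 744 PS.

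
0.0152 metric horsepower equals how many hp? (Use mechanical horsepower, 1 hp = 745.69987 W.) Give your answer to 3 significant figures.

0.0150 hp

1 metric horsepower = 0.986320 hp.
Then 0.0152 × 0.986320 ≈ 0.0150 hp.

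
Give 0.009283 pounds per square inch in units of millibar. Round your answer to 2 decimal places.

1 psi = 68.9476 mbar.
0.009283 × 68.9476 ≈ 0.64 mbar.

0.64 mbar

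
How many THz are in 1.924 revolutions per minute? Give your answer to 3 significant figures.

1 revolution per minute = 1.66667e-14 THz.
Thus 1.924 × 1.66667e-14 ≈ 3.21e-14 THz.

3.21e-14 THz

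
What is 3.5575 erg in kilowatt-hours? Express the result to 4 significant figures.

1 erg = 2.77778e-14 kWh.
Thus 3.5575 × 2.77778e-14 ≈ 9.882e-14 kWh.

9.882e-14 kWh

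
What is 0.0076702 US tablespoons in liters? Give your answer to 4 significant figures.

0.0001134 liters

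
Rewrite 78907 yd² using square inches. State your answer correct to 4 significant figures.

1.023 × 10^8 square inches

1 yd² = 1296.00 square inches.
78907 × 1296.00 ≈ 1.023 × 10^8 in².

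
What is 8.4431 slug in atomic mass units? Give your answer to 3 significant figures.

7.42e+28 atomic mass units

1 slug = 8.78865e+27 u.
So 8.4431 × 8.78865e+27 ≈ 7.42e+28 u.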